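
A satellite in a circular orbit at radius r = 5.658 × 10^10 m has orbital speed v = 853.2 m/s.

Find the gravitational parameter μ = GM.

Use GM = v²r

For a circular orbit v² = GM/r, so GM = v² · r.
GM = (853.2)² · 5.658e+10 m³/s² ≈ 4.119e+16 m³/s² = 4.119 × 10^16 m³/s².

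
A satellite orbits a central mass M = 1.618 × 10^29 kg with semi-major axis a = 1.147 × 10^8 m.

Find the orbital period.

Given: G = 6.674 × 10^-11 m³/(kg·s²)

GM = G · M = 6.674e-11 · 1.618e+29 = 1.07985e+19 m³/s².
Kepler's third law: T = 2π √(a³ / GM).
Substituting a = 1.147e+08 m and GM = 1.07985e+19 m³/s²:
T = 2π √((1.147e+08)³ / 1.07985e+19) s
T ≈ 2349 s = 39.15 minutes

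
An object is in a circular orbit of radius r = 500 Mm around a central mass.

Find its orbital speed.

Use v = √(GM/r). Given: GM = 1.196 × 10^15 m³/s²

Convert to SI: r = 500 Mm = 5e+08 m.
For a circular orbit, gravity supplies the centripetal force, so v = √(GM / r).
v = √(1.196e+15 / 5e+08) m/s ≈ 1547 m/s = 1.547 km/s.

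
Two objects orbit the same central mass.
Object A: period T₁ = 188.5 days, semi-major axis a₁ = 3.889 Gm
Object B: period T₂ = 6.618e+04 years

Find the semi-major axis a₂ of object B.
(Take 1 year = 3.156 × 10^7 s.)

Convert to SI: T₁ = 188.5 days = 1.62864e+07 s; a₁ = 3.889 Gm = 3.889e+09 m; T₂ = 6.618e+04 years = 2.08864e+12 s.
Kepler's third law: (T₁/T₂)² = (a₁/a₂)³ ⇒ a₂ = a₁ · (T₂/T₁)^(2/3).
T₂/T₁ = 2.08864e+12 / 1.62864e+07 = 128244.
a₂ = 3.889e+09 · (128244)^(2/3) m ≈ 9.89e+12 m = 9.89 Tm.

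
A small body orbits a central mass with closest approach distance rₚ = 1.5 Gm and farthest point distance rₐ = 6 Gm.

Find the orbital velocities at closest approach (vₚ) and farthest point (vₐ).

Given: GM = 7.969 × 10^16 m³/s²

Convert to SI: rₚ = 1.5 Gm = 1.5e+09 m; rₐ = 6 Gm = 6e+09 m.
Use the vis-viva equation v² = GM(2/r − 1/a) with a = (rₚ + rₐ)/2 = (1.5e+09 + 6e+09)/2 = 3.75e+09 m.
vₚ = √(GM · (2/rₚ − 1/a)) = √(7.969e+16 · (2/1.5e+09 − 1/3.75e+09)) m/s ≈ 9220 m/s = 9.22 km/s.
vₐ = √(GM · (2/rₐ − 1/a)) = √(7.969e+16 · (2/6e+09 − 1/3.75e+09)) m/s ≈ 2305 m/s = 2.305 km/s.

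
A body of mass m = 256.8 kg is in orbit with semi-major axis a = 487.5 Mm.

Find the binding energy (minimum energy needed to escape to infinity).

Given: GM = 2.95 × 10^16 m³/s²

Convert to SI: a = 487.5 Mm = 4.875e+08 m.
Total orbital energy is E = −GMm/(2a); binding energy is E_bind = −E = GMm/(2a).
E_bind = 2.95e+16 · 256.8 / (2 · 4.875e+08) J ≈ 7.77e+09 J = 7.77 GJ.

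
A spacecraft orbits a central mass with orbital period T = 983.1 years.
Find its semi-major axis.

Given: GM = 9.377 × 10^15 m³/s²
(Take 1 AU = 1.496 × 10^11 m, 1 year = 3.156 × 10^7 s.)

Convert to SI: T = 983.1 years = 3.10266e+10 s.
Invert Kepler's third law: a = (GM · T² / (4π²))^(1/3).
Substituting T = 3.10266e+10 s and GM = 9.377e+15 m³/s²:
a = (9.377e+15 · (3.10266e+10)² / (4π²))^(1/3) m
a ≈ 6.115e+11 m = 4.088 AU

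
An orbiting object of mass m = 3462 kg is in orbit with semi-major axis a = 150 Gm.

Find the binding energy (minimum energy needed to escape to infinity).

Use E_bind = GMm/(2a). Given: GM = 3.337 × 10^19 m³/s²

Convert to SI: a = 150 Gm = 1.5e+11 m.
Total orbital energy is E = −GMm/(2a); binding energy is E_bind = −E = GMm/(2a).
E_bind = 3.337e+19 · 3462 / (2 · 1.5e+11) J ≈ 3.851e+11 J = 385.1 GJ.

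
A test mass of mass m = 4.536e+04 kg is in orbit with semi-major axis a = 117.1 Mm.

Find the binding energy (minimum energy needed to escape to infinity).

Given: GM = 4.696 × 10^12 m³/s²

Convert to SI: a = 117.1 Mm = 1.171e+08 m.
Total orbital energy is E = −GMm/(2a); binding energy is E_bind = −E = GMm/(2a).
E_bind = 4.696e+12 · 4.536e+04 / (2 · 1.171e+08) J ≈ 9.095e+08 J = 909.5 MJ.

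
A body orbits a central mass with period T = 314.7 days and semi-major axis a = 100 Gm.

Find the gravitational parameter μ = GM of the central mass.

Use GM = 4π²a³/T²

Convert to SI: T = 314.7 days = 2.71901e+07 s; a = 100 Gm = 1e+11 m.
GM = 4π² · a³ / T².
GM = 4π² · (1e+11)³ / (2.71901e+07)² m³/s² ≈ 5.34e+19 m³/s² = 5.34 × 10^19 m³/s².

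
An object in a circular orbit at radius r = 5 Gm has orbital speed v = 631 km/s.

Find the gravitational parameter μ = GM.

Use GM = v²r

Convert to SI: r = 5 Gm = 5e+09 m; v = 631 km/s = 631000 m/s.
For a circular orbit v² = GM/r, so GM = v² · r.
GM = (631000)² · 5e+09 m³/s² ≈ 1.991e+21 m³/s² = 1.991 × 10^21 m³/s².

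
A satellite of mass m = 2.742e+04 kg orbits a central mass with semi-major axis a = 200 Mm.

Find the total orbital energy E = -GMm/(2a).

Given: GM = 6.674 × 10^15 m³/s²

Convert to SI: a = 200 Mm = 2e+08 m.
E = −GMm / (2a).
E = −6.674e+15 · 2.742e+04 / (2 · 2e+08) J ≈ -4.575e+11 J = -457.5 GJ.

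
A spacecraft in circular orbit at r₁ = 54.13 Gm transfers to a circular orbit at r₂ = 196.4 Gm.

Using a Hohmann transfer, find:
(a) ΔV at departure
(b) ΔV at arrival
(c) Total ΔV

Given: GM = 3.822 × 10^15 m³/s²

Convert to SI: r₁ = 54.13 Gm = 5.413e+10 m; r₂ = 196.4 Gm = 1.964e+11 m.
Transfer semi-major axis: a_t = (r₁ + r₂)/2 = (5.413e+10 + 1.964e+11)/2 = 1.25265e+11 m.
Circular speeds: v₁ = √(GM/r₁) = 265.721 m/s, v₂ = √(GM/r₂) = 139.5 m/s.
Transfer speeds (vis-viva v² = GM(2/r − 1/a_t)): v₁ᵗ = 332.723 m/s, v₂ᵗ = 91.702 m/s.
(a) ΔV₁ = |v₁ᵗ − v₁| ≈ 67 m/s = 67 m/s.
(b) ΔV₂ = |v₂ − v₂ᵗ| ≈ 47.8 m/s = 47.8 m/s.
(c) ΔV_total = ΔV₁ + ΔV₂ ≈ 114.8 m/s = 114.8 m/s.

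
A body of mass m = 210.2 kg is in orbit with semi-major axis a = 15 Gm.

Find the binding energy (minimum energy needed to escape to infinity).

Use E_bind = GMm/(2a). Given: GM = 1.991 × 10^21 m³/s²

Convert to SI: a = 15 Gm = 1.5e+10 m.
Total orbital energy is E = −GMm/(2a); binding energy is E_bind = −E = GMm/(2a).
E_bind = 1.991e+21 · 210.2 / (2 · 1.5e+10) J ≈ 1.395e+13 J = 13.95 TJ.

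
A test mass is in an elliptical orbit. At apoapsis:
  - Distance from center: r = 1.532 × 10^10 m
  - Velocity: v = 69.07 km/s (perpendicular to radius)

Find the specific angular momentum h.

Convert to SI: v = 69.07 km/s = 69070 m/s.
With v perpendicular to r, h = r · v.
h = 1.532e+10 · 69070 m²/s ≈ 1.058e+15 m²/s.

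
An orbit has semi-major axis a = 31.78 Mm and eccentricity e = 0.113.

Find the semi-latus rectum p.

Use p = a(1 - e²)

Convert to SI: a = 31.78 Mm = 3.178e+07 m.
p = a (1 − e²).
p = 3.178e+07 · (1 − (0.113)²) = 3.178e+07 · 0.987231 ≈ 3.137e+07 m = 31.37 Mm.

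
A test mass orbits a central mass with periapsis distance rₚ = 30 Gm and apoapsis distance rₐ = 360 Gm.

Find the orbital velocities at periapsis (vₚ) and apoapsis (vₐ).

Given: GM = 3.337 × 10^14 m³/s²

Convert to SI: rₚ = 30 Gm = 3e+10 m; rₐ = 360 Gm = 3.6e+11 m.
Use the vis-viva equation v² = GM(2/r − 1/a) with a = (rₚ + rₐ)/2 = (3e+10 + 3.6e+11)/2 = 1.95e+11 m.
vₚ = √(GM · (2/rₚ − 1/a)) = √(3.337e+14 · (2/3e+10 − 1/1.95e+11)) m/s ≈ 143.3 m/s = 143.3 m/s.
vₐ = √(GM · (2/rₐ − 1/a)) = √(3.337e+14 · (2/3.6e+11 − 1/1.95e+11)) m/s ≈ 11.94 m/s = 11.94 m/s.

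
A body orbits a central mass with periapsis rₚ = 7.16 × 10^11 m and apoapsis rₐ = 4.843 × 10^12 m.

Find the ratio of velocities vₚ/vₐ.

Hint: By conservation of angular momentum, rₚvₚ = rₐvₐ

Conservation of angular momentum gives rₚvₚ = rₐvₐ, so vₚ/vₐ = rₐ/rₚ.
vₚ/vₐ = 4.843e+12 / 7.16e+11 ≈ 6.764.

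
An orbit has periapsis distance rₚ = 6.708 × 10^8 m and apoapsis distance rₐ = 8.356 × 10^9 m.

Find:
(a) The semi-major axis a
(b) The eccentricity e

(a) a = (rₚ + rₐ) / 2 = (6.708e+08 + 8.356e+09) / 2 ≈ 4.513e+09 m = 4.513 × 10^9 m.
(b) e = (rₐ − rₚ) / (rₐ + rₚ) = (8.356e+09 − 6.708e+08) / (8.356e+09 + 6.708e+08) ≈ 0.8514.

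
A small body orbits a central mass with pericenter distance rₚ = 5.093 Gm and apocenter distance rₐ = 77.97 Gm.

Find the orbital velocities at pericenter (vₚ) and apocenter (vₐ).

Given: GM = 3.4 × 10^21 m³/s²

Convert to SI: rₚ = 5.093 Gm = 5.093e+09 m; rₐ = 77.97 Gm = 7.797e+10 m.
Use the vis-viva equation v² = GM(2/r − 1/a) with a = (rₚ + rₐ)/2 = (5.093e+09 + 7.797e+10)/2 = 4.15315e+10 m.
vₚ = √(GM · (2/rₚ − 1/a)) = √(3.4e+21 · (2/5.093e+09 − 1/4.15315e+10)) m/s ≈ 1.12e+06 m/s = 1120 km/s.
vₐ = √(GM · (2/rₐ − 1/a)) = √(3.4e+21 · (2/7.797e+10 − 1/4.15315e+10)) m/s ≈ 7.313e+04 m/s = 73.13 km/s.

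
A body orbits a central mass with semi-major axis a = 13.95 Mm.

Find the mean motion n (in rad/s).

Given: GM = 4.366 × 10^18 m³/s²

Convert to SI: a = 13.95 Mm = 1.395e+07 m.
n = √(GM / a³).
n = √(4.366e+18 / (1.395e+07)³) rad/s ≈ 0.0401 rad/s.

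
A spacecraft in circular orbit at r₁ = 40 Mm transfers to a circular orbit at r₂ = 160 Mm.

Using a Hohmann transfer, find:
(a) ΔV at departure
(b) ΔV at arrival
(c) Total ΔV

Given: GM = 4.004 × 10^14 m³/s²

Convert to SI: r₁ = 40 Mm = 4e+07 m; r₂ = 160 Mm = 1.6e+08 m.
Transfer semi-major axis: a_t = (r₁ + r₂)/2 = (4e+07 + 1.6e+08)/2 = 1e+08 m.
Circular speeds: v₁ = √(GM/r₁) = 3163.86 m/s, v₂ = √(GM/r₂) = 1581.93 m/s.
Transfer speeds (vis-viva v² = GM(2/r − 1/a_t)): v₁ᵗ = 4002 m/s, v₂ᵗ = 1000.5 m/s.
(a) ΔV₁ = |v₁ᵗ − v₁| ≈ 838.1 m/s = 838.1 m/s.
(b) ΔV₂ = |v₂ − v₂ᵗ| ≈ 581.4 m/s = 581.4 m/s.
(c) ΔV_total = ΔV₁ + ΔV₂ ≈ 1420 m/s = 1.42 km/s.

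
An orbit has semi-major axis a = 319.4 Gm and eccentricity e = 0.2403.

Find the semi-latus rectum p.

Convert to SI: a = 319.4 Gm = 3.194e+11 m.
p = a (1 − e²).
p = 3.194e+11 · (1 − (0.2403)²) = 3.194e+11 · 0.942256 ≈ 3.01e+11 m = 301 Gm.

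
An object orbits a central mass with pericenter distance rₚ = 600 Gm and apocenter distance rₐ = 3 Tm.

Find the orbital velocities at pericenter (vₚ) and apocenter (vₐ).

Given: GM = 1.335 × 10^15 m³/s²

Convert to SI: rₚ = 600 Gm = 6e+11 m; rₐ = 3 Tm = 3e+12 m.
Use the vis-viva equation v² = GM(2/r − 1/a) with a = (rₚ + rₐ)/2 = (6e+11 + 3e+12)/2 = 1.8e+12 m.
vₚ = √(GM · (2/rₚ − 1/a)) = √(1.335e+15 · (2/6e+11 − 1/1.8e+12)) m/s ≈ 60.9 m/s = 60.9 m/s.
vₐ = √(GM · (2/rₐ − 1/a)) = √(1.335e+15 · (2/3e+12 − 1/1.8e+12)) m/s ≈ 12.18 m/s = 12.18 m/s.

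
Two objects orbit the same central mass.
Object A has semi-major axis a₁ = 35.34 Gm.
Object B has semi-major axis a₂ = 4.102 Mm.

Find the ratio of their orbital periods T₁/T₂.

Convert to SI: a₁ = 35.34 Gm = 3.534e+10 m; a₂ = 4.102 Mm = 4.102e+06 m.
From Kepler's third law, (T₁/T₂)² = (a₁/a₂)³, so T₁/T₂ = (a₁/a₂)^(3/2).
a₁/a₂ = 3.534e+10 / 4.102e+06 = 8615.31.
T₁/T₂ = (8615.31)^(3/2) ≈ 7.997e+05.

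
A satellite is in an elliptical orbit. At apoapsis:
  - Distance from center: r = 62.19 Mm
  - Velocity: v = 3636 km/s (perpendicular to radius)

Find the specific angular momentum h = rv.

Convert to SI: r = 62.19 Mm = 6.219e+07 m; v = 3636 km/s = 3.636e+06 m/s.
With v perpendicular to r, h = r · v.
h = 6.219e+07 · 3.636e+06 m²/s ≈ 2.261e+14 m²/s.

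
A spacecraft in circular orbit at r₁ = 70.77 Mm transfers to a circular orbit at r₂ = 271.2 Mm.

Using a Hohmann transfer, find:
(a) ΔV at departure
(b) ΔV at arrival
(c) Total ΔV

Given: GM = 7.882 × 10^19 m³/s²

Convert to SI: r₁ = 70.77 Mm = 7.077e+07 m; r₂ = 271.2 Mm = 2.712e+08 m.
Transfer semi-major axis: a_t = (r₁ + r₂)/2 = (7.077e+07 + 2.712e+08)/2 = 1.70985e+08 m.
Circular speeds: v₁ = √(GM/r₁) = 1.05534e+06 m/s, v₂ = √(GM/r₂) = 539105 m/s.
Transfer speeds (vis-viva v² = GM(2/r − 1/a_t)): v₁ᵗ = 1.32911e+06 m/s, v₂ᵗ = 346832 m/s.
(a) ΔV₁ = |v₁ᵗ − v₁| ≈ 2.738e+05 m/s = 273.8 km/s.
(b) ΔV₂ = |v₂ − v₂ᵗ| ≈ 1.923e+05 m/s = 192.3 km/s.
(c) ΔV_total = ΔV₁ + ΔV₂ ≈ 4.66e+05 m/s = 466 km/s.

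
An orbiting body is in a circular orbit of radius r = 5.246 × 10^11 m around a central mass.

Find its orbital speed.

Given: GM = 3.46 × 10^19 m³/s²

For a circular orbit, gravity supplies the centripetal force, so v = √(GM / r).
v = √(3.46e+19 / 5.246e+11) m/s ≈ 8121 m/s = 8.121 km/s.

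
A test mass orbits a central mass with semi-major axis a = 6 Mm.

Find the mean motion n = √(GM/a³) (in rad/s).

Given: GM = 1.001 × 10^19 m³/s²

Convert to SI: a = 6 Mm = 6e+06 m.
n = √(GM / a³).
n = √(1.001e+19 / (6e+06)³) rad/s ≈ 0.2153 rad/s.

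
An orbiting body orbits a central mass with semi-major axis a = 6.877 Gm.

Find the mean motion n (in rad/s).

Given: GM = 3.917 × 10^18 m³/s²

Convert to SI: a = 6.877 Gm = 6.877e+09 m.
n = √(GM / a³).
n = √(3.917e+18 / (6.877e+09)³) rad/s ≈ 3.47e-06 rad/s.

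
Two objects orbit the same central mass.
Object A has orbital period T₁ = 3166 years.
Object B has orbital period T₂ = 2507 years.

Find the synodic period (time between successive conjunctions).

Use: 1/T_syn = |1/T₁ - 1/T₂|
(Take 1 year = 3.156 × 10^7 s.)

Convert to SI: T₁ = 3166 years = 9.9919e+10 s; T₂ = 2507 years = 7.91209e+10 s.
T_syn = |T₁ · T₂ / (T₁ − T₂)|.
T_syn = |9.9919e+10 · 7.91209e+10 / (9.9919e+10 − 7.91209e+10)| s ≈ 3.801e+11 s = 1.204e+04 years.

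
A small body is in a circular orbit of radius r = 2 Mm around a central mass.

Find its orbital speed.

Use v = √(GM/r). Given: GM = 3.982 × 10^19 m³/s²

Convert to SI: r = 2 Mm = 2e+06 m.
For a circular orbit, gravity supplies the centripetal force, so v = √(GM / r).
v = √(3.982e+19 / 2e+06) m/s ≈ 4.462e+06 m/s = 4462 km/s.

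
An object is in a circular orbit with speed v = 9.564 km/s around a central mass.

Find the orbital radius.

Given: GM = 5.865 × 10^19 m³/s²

Convert to SI: v = 9.564 km/s = 9564 m/s.
For a circular orbit, v² = GM / r, so r = GM / v².
r = 5.865e+19 / (9564)² m ≈ 6.412e+11 m = 641.2 Gm.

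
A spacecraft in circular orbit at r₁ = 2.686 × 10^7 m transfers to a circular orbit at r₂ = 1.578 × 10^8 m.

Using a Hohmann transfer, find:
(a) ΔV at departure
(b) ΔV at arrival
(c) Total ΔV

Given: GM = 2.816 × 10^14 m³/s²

Transfer semi-major axis: a_t = (r₁ + r₂)/2 = (2.686e+07 + 1.578e+08)/2 = 9.233e+07 m.
Circular speeds: v₁ = √(GM/r₁) = 3237.9 m/s, v₂ = √(GM/r₂) = 1335.87 m/s.
Transfer speeds (vis-viva v² = GM(2/r − 1/a_t)): v₁ᵗ = 4232.97 m/s, v₂ᵗ = 720.517 m/s.
(a) ΔV₁ = |v₁ᵗ − v₁| ≈ 995.1 m/s = 995.1 m/s.
(b) ΔV₂ = |v₂ − v₂ᵗ| ≈ 615.3 m/s = 615.3 m/s.
(c) ΔV_total = ΔV₁ + ΔV₂ ≈ 1610 m/s = 1.61 km/s.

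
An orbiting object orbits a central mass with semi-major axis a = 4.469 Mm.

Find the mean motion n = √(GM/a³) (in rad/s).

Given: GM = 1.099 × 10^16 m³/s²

Convert to SI: a = 4.469 Mm = 4.469e+06 m.
n = √(GM / a³).
n = √(1.099e+16 / (4.469e+06)³) rad/s ≈ 0.0111 rad/s.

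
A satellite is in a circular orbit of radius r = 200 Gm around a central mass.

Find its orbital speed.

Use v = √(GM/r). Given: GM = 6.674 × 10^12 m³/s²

Convert to SI: r = 200 Gm = 2e+11 m.
For a circular orbit, gravity supplies the centripetal force, so v = √(GM / r).
v = √(6.674e+12 / 2e+11) m/s ≈ 5.777 m/s = 5.777 m/s.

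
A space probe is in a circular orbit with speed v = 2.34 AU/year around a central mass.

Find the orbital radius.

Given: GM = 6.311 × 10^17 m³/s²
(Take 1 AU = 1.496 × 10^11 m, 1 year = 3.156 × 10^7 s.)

Convert to SI: v = 2.34 AU/year = 11092 m/s.
For a circular orbit, v² = GM / r, so r = GM / v².
r = 6.311e+17 / (11092)² m ≈ 5.13e+09 m = 0.03429 AU.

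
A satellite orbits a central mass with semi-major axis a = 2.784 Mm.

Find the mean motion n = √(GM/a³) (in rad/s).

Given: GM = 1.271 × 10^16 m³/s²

Convert to SI: a = 2.784 Mm = 2.784e+06 m.
n = √(GM / a³).
n = √(1.271e+16 / (2.784e+06)³) rad/s ≈ 0.02427 rad/s.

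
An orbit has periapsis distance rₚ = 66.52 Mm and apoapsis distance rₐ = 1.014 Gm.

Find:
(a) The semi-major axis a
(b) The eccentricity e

Convert to SI: rₚ = 66.52 Mm = 6.652e+07 m; rₐ = 1.014 Gm = 1.014e+09 m.
(a) a = (rₚ + rₐ) / 2 = (6.652e+07 + 1.014e+09) / 2 ≈ 5.403e+08 m = 540.3 Mm.
(b) e = (rₐ − rₚ) / (rₐ + rₚ) = (1.014e+09 − 6.652e+07) / (1.014e+09 + 6.652e+07) ≈ 0.8769.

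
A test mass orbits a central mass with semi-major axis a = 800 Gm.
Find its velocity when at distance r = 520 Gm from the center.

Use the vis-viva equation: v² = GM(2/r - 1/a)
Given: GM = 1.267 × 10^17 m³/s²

Convert to SI: a = 800 Gm = 8e+11 m; r = 520 Gm = 5.2e+11 m.
Vis-viva: v = √(GM · (2/r − 1/a)).
2/r − 1/a = 2/5.2e+11 − 1/8e+11 = 2.59615e-12 m⁻¹.
v = √(1.267e+17 · 2.59615e-12) m/s ≈ 573.5 m/s = 573.5 m/s.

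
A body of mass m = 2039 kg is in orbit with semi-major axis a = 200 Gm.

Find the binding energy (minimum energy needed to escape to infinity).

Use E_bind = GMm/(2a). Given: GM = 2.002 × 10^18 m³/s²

Convert to SI: a = 200 Gm = 2e+11 m.
Total orbital energy is E = −GMm/(2a); binding energy is E_bind = −E = GMm/(2a).
E_bind = 2.002e+18 · 2039 / (2 · 2e+11) J ≈ 1.021e+10 J = 10.21 GJ.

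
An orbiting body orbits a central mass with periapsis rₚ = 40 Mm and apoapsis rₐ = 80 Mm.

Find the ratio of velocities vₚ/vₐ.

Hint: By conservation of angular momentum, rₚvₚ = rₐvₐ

Convert to SI: rₚ = 40 Mm = 4e+07 m; rₐ = 80 Mm = 8e+07 m.
Conservation of angular momentum gives rₚvₚ = rₐvₐ, so vₚ/vₐ = rₐ/rₚ.
vₚ/vₐ = 8e+07 / 4e+07 ≈ 2.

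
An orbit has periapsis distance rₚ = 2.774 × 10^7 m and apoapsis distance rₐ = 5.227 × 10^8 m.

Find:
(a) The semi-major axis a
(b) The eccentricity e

(a) a = (rₚ + rₐ) / 2 = (2.774e+07 + 5.227e+08) / 2 ≈ 2.752e+08 m = 2.752 × 10^8 m.
(b) e = (rₐ − rₚ) / (rₐ + rₚ) = (5.227e+08 − 2.774e+07) / (5.227e+08 + 2.774e+07) ≈ 0.8992.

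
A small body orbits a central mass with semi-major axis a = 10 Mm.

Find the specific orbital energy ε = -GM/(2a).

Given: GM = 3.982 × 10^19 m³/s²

Convert to SI: a = 10 Mm = 1e+07 m.
ε = −GM / (2a).
ε = −3.982e+19 / (2 · 1e+07) J/kg ≈ -1.991e+12 J/kg = -1991 GJ/kg.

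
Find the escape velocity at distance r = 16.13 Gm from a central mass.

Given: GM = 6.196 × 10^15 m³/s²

Convert to SI: r = 16.13 Gm = 1.613e+10 m.
Escape velocity comes from setting total energy to zero: ½v² − GM/r = 0 ⇒ v_esc = √(2GM / r).
v_esc = √(2 · 6.196e+15 / 1.613e+10) m/s ≈ 876.5 m/s = 876.5 m/s.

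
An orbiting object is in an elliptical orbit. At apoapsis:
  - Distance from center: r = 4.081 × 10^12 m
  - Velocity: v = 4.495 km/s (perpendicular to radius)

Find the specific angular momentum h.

Convert to SI: v = 4.495 km/s = 4495 m/s.
With v perpendicular to r, h = r · v.
h = 4.081e+12 · 4495 m²/s ≈ 1.834e+16 m²/s.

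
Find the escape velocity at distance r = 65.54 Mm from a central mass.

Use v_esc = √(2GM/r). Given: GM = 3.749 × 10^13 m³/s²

Convert to SI: r = 65.54 Mm = 6.554e+07 m.
Escape velocity comes from setting total energy to zero: ½v² − GM/r = 0 ⇒ v_esc = √(2GM / r).
v_esc = √(2 · 3.749e+13 / 6.554e+07) m/s ≈ 1070 m/s = 1.07 km/s.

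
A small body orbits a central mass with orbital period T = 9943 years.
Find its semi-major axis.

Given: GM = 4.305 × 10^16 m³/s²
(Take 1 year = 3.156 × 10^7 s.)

Convert to SI: T = 9943 years = 3.13801e+11 s.
Invert Kepler's third law: a = (GM · T² / (4π²))^(1/3).
Substituting T = 3.13801e+11 s and GM = 4.305e+16 m³/s²:
a = (4.305e+16 · (3.13801e+11)² / (4π²))^(1/3) m
a ≈ 4.753e+12 m = 4.753 Tm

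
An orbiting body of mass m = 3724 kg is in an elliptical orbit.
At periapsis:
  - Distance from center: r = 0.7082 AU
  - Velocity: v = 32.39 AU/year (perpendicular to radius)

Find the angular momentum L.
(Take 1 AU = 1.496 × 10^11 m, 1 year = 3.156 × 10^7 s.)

Convert to SI: r = 0.7082 AU = 1.05947e+11 m; v = 32.39 AU/year = 153534 m/s.
Since v is perpendicular to r, L = m · v · r.
L = 3724 · 153534 · 1.05947e+11 kg·m²/s ≈ 6.058e+19 kg·m²/s.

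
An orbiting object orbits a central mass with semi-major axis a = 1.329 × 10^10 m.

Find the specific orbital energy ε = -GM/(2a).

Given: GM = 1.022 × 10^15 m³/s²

ε = −GM / (2a).
ε = −1.022e+15 / (2 · 1.329e+10) J/kg ≈ -3.845e+04 J/kg = -38.45 kJ/kg.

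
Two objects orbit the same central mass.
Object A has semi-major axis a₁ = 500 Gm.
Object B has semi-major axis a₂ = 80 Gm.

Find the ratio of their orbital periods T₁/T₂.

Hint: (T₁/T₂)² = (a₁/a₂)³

Convert to SI: a₁ = 500 Gm = 5e+11 m; a₂ = 80 Gm = 8e+10 m.
From Kepler's third law, (T₁/T₂)² = (a₁/a₂)³, so T₁/T₂ = (a₁/a₂)^(3/2).
a₁/a₂ = 5e+11 / 8e+10 = 6.25.
T₁/T₂ = (6.25)^(3/2) ≈ 15.62.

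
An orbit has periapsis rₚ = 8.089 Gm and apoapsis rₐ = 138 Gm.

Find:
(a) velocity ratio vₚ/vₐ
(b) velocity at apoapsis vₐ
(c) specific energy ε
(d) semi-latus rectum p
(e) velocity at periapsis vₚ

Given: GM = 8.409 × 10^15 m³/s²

Convert to SI: rₚ = 8.089 Gm = 8.089e+09 m; rₐ = 138 Gm = 1.38e+11 m.
(a) Conservation of angular momentum (rₚvₚ = rₐvₐ) gives vₚ/vₐ = rₐ/rₚ = 1.38e+11/8.089e+09 ≈ 17.06
(b) With a = (rₚ + rₐ)/2 = 7.30445e+10 m, vₐ = √(GM (2/rₐ − 1/a)) = √(8.409e+15 · (2/1.38e+11 − 1/7.30445e+10)) m/s ≈ 82.15 m/s
(c) With a = (rₚ + rₐ)/2 = 7.30445e+10 m, ε = −GM/(2a) = −8.409e+15/(2 · 7.30445e+10) J/kg ≈ -5.756e+04 J/kg
(d) From a = (rₚ + rₐ)/2 = 7.30445e+10 m and e = (rₐ − rₚ)/(rₐ + rₚ) = 0.889259, p = a(1 − e²) = 7.30445e+10 · (1 − (0.889259)²) ≈ 1.528e+10 m
(e) With a = (rₚ + rₐ)/2 = 7.30445e+10 m, vₚ = √(GM (2/rₚ − 1/a)) = √(8.409e+15 · (2/8.089e+09 − 1/7.30445e+10)) m/s ≈ 1401 m/s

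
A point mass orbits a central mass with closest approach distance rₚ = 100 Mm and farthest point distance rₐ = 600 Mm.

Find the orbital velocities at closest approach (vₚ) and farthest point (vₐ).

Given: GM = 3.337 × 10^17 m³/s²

Convert to SI: rₚ = 100 Mm = 1e+08 m; rₐ = 600 Mm = 6e+08 m.
Use the vis-viva equation v² = GM(2/r − 1/a) with a = (rₚ + rₐ)/2 = (1e+08 + 6e+08)/2 = 3.5e+08 m.
vₚ = √(GM · (2/rₚ − 1/a)) = √(3.337e+17 · (2/1e+08 − 1/3.5e+08)) m/s ≈ 7.563e+04 m/s = 75.63 km/s.
vₐ = √(GM · (2/rₐ − 1/a)) = √(3.337e+17 · (2/6e+08 − 1/3.5e+08)) m/s ≈ 1.261e+04 m/s = 12.61 km/s.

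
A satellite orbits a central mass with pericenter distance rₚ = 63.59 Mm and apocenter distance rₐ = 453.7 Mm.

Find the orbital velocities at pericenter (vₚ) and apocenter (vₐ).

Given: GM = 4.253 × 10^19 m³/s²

Convert to SI: rₚ = 63.59 Mm = 6.359e+07 m; rₐ = 453.7 Mm = 4.537e+08 m.
Use the vis-viva equation v² = GM(2/r − 1/a) with a = (rₚ + rₐ)/2 = (6.359e+07 + 4.537e+08)/2 = 2.58645e+08 m.
vₚ = √(GM · (2/rₚ − 1/a)) = √(4.253e+19 · (2/6.359e+07 − 1/2.58645e+08)) m/s ≈ 1.083e+06 m/s = 1083 km/s.
vₐ = √(GM · (2/rₐ − 1/a)) = √(4.253e+19 · (2/4.537e+08 − 1/2.58645e+08)) m/s ≈ 1.518e+05 m/s = 151.8 km/s.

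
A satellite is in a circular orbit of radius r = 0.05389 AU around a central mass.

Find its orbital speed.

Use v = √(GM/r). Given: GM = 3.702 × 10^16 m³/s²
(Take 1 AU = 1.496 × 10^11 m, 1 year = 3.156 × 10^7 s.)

Convert to SI: r = 0.05389 AU = 8.06194e+09 m.
For a circular orbit, gravity supplies the centripetal force, so v = √(GM / r).
v = √(3.702e+16 / 8.06194e+09) m/s ≈ 2143 m/s = 0.4521 AU/year.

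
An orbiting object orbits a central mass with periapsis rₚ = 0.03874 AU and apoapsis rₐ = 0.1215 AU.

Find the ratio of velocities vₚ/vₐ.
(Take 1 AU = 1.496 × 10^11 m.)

Convert to SI: rₚ = 0.03874 AU = 5.7955e+09 m; rₐ = 0.1215 AU = 1.81764e+10 m.
Conservation of angular momentum gives rₚvₚ = rₐvₐ, so vₚ/vₐ = rₐ/rₚ.
vₚ/vₐ = 1.81764e+10 / 5.7955e+09 ≈ 3.136.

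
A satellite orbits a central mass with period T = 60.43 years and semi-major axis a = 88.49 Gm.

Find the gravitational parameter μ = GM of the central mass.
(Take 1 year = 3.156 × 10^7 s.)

Convert to SI: T = 60.43 years = 1.90717e+09 s; a = 88.49 Gm = 8.849e+10 m.
GM = 4π² · a³ / T².
GM = 4π² · (8.849e+10)³ / (1.90717e+09)² m³/s² ≈ 7.521e+15 m³/s² = 7.521 × 10^15 m³/s².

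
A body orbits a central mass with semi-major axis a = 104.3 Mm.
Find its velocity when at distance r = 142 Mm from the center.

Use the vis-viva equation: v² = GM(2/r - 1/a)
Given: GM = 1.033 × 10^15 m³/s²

Convert to SI: a = 104.3 Mm = 1.043e+08 m; r = 142 Mm = 1.42e+08 m.
Vis-viva: v = √(GM · (2/r − 1/a)).
2/r − 1/a = 2/1.42e+08 − 1/1.043e+08 = 4.49678e-09 m⁻¹.
v = √(1.033e+15 · 4.49678e-09) m/s ≈ 2155 m/s = 2.155 km/s.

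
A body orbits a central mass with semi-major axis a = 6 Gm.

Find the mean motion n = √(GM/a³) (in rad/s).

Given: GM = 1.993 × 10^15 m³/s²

Convert to SI: a = 6 Gm = 6e+09 m.
n = √(GM / a³).
n = √(1.993e+15 / (6e+09)³) rad/s ≈ 9.606e-08 rad/s.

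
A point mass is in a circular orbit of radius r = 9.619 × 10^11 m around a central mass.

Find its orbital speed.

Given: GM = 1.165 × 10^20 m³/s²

For a circular orbit, gravity supplies the centripetal force, so v = √(GM / r).
v = √(1.165e+20 / 9.619e+11) m/s ≈ 1.101e+04 m/s = 11.01 km/s.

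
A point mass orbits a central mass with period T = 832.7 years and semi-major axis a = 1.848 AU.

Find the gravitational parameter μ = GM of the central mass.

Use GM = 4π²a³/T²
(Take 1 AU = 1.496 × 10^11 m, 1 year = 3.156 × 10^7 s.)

Convert to SI: T = 832.7 years = 2.628e+10 s; a = 1.848 AU = 2.76461e+11 m.
GM = 4π² · a³ / T².
GM = 4π² · (2.76461e+11)³ / (2.628e+10)² m³/s² ≈ 1.208e+15 m³/s² = 1.208 × 10^15 m³/s².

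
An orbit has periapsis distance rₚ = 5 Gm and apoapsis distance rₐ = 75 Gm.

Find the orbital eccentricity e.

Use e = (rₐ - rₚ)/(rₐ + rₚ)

Convert to SI: rₚ = 5 Gm = 5e+09 m; rₐ = 75 Gm = 7.5e+10 m.
e = (rₐ − rₚ) / (rₐ + rₚ).
e = (7.5e+10 − 5e+09) / (7.5e+10 + 5e+09) = 7e+10 / 8e+10 ≈ 0.875.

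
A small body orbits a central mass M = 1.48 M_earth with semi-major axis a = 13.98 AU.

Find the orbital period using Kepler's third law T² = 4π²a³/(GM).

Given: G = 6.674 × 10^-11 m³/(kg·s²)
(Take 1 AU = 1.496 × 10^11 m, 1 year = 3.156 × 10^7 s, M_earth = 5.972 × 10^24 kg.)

Convert to SI: a = 13.98 AU = 2.09141e+12 m; M = 1.48 M_earth = 8.83856e+24 kg.
GM = G · M = 6.674e-11 · 8.83856e+24 = 5.89885e+14 m³/s².
Kepler's third law: T = 2π √(a³ / GM).
Substituting a = 2.09141e+12 m and GM = 5.89885e+14 m³/s²:
T = 2π √((2.09141e+12)³ / 5.89885e+14) s
T ≈ 7.824e+11 s = 2.479e+04 years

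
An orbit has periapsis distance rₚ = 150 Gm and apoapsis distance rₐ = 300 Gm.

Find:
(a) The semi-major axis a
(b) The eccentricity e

Convert to SI: rₚ = 150 Gm = 1.5e+11 m; rₐ = 300 Gm = 3e+11 m.
(a) a = (rₚ + rₐ) / 2 = (1.5e+11 + 3e+11) / 2 ≈ 2.25e+11 m = 225 Gm.
(b) e = (rₐ − rₚ) / (rₐ + rₚ) = (3e+11 − 1.5e+11) / (3e+11 + 1.5e+11) ≈ 0.3333.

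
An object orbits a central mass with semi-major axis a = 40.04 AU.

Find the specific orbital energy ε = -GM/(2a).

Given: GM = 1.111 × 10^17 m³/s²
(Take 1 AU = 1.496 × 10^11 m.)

Convert to SI: a = 40.04 AU = 5.98998e+12 m.
ε = −GM / (2a).
ε = −1.111e+17 / (2 · 5.98998e+12) J/kg ≈ -9274 J/kg = -9.274 kJ/kg.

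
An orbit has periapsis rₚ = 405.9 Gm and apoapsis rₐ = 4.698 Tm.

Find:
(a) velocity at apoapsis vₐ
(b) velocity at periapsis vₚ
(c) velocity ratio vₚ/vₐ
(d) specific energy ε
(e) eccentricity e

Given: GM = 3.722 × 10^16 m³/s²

Convert to SI: rₚ = 405.9 Gm = 4.059e+11 m; rₐ = 4.698 Tm = 4.698e+12 m.
(a) With a = (rₚ + rₐ)/2 = 2.55195e+12 m, vₐ = √(GM (2/rₐ − 1/a)) = √(3.722e+16 · (2/4.698e+12 − 1/2.55195e+12)) m/s ≈ 35.5 m/s
(b) With a = (rₚ + rₐ)/2 = 2.55195e+12 m, vₚ = √(GM (2/rₚ − 1/a)) = √(3.722e+16 · (2/4.059e+11 − 1/2.55195e+12)) m/s ≈ 410.9 m/s
(c) Conservation of angular momentum (rₚvₚ = rₐvₐ) gives vₚ/vₐ = rₐ/rₚ = 4.698e+12/4.059e+11 ≈ 11.57
(d) With a = (rₚ + rₐ)/2 = 2.55195e+12 m, ε = −GM/(2a) = −3.722e+16/(2 · 2.55195e+12) J/kg ≈ -7292 J/kg
(e) e = (rₐ − rₚ)/(rₐ + rₚ) = (4.698e+12 − 4.059e+11)/(4.698e+12 + 4.059e+11) ≈ 0.8409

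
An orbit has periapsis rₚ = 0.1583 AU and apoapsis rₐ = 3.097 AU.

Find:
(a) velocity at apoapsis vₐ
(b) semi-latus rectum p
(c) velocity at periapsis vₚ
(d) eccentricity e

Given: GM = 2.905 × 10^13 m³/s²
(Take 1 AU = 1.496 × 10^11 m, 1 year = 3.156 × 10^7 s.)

Convert to SI: rₚ = 0.1583 AU = 2.36817e+10 m; rₐ = 3.097 AU = 4.63311e+11 m.
(a) With a = (rₚ + rₐ)/2 = 2.43496e+11 m, vₐ = √(GM (2/rₐ − 1/a)) = √(2.905e+13 · (2/4.63311e+11 − 1/2.43496e+11)) m/s ≈ 2.469 m/s
(b) From a = (rₚ + rₐ)/2 = 2.43496e+11 m and e = (rₐ − rₚ)/(rₐ + rₚ) = 0.902743, p = a(1 − e²) = 2.43496e+11 · (1 − (0.902743)²) ≈ 4.506e+10 m
(c) With a = (rₚ + rₐ)/2 = 2.43496e+11 m, vₚ = √(GM (2/rₚ − 1/a)) = √(2.905e+13 · (2/2.36817e+10 − 1/2.43496e+11)) m/s ≈ 48.31 m/s
(d) e = (rₐ − rₚ)/(rₐ + rₚ) = (4.63311e+11 − 2.36817e+10)/(4.63311e+11 + 2.36817e+10) ≈ 0.9027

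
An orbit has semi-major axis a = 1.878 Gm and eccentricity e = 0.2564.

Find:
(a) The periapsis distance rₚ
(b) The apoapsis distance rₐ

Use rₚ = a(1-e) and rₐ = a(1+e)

Convert to SI: a = 1.878 Gm = 1.878e+09 m.
(a) rₚ = a(1 − e) = 1.878e+09 · (1 − 0.2564) = 1.878e+09 · 0.7436 ≈ 1.396e+09 m = 1.396 Gm.
(b) rₐ = a(1 + e) = 1.878e+09 · (1 + 0.2564) = 1.878e+09 · 1.2564 ≈ 2.36e+09 m = 2.36 Gm.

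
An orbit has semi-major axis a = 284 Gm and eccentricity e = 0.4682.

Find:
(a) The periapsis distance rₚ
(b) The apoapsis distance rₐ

Convert to SI: a = 284 Gm = 2.84e+11 m.
(a) rₚ = a(1 − e) = 2.84e+11 · (1 − 0.4682) = 2.84e+11 · 0.5318 ≈ 1.51e+11 m = 151 Gm.
(b) rₐ = a(1 + e) = 2.84e+11 · (1 + 0.4682) = 2.84e+11 · 1.4682 ≈ 4.17e+11 m = 417 Gm.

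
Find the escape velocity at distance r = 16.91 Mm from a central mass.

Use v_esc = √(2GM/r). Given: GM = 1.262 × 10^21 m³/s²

Convert to SI: r = 16.91 Mm = 1.691e+07 m.
Escape velocity comes from setting total energy to zero: ½v² − GM/r = 0 ⇒ v_esc = √(2GM / r).
v_esc = √(2 · 1.262e+21 / 1.691e+07) m/s ≈ 1.222e+07 m/s = 1.222e+04 km/s.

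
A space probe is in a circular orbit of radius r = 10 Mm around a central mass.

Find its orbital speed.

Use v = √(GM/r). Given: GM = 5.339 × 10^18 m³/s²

Convert to SI: r = 10 Mm = 1e+07 m.
For a circular orbit, gravity supplies the centripetal force, so v = √(GM / r).
v = √(5.339e+18 / 1e+07) m/s ≈ 7.307e+05 m/s = 730.7 km/s.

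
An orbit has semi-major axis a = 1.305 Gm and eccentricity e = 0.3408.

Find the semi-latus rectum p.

Convert to SI: a = 1.305 Gm = 1.305e+09 m.
p = a (1 − e²).
p = 1.305e+09 · (1 − (0.3408)²) = 1.305e+09 · 0.883855 ≈ 1.153e+09 m = 1.153 Gm.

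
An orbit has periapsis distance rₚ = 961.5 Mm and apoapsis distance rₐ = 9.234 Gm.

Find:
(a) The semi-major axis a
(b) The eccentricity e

Convert to SI: rₚ = 961.5 Mm = 9.615e+08 m; rₐ = 9.234 Gm = 9.234e+09 m.
(a) a = (rₚ + rₐ) / 2 = (9.615e+08 + 9.234e+09) / 2 ≈ 5.098e+09 m = 5.098 Gm.
(b) e = (rₐ − rₚ) / (rₐ + rₚ) = (9.234e+09 − 9.615e+08) / (9.234e+09 + 9.615e+08) ≈ 0.8114.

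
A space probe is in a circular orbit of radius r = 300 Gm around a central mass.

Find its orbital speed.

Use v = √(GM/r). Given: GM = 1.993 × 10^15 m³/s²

Convert to SI: r = 300 Gm = 3e+11 m.
For a circular orbit, gravity supplies the centripetal force, so v = √(GM / r).
v = √(1.993e+15 / 3e+11) m/s ≈ 81.51 m/s = 81.51 m/s.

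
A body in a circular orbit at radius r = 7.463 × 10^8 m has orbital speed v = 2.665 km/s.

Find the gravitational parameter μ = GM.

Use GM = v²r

Convert to SI: v = 2.665 km/s = 2665 m/s.
For a circular orbit v² = GM/r, so GM = v² · r.
GM = (2665)² · 7.463e+08 m³/s² ≈ 5.3e+15 m³/s² = 5.3 × 10^15 m³/s².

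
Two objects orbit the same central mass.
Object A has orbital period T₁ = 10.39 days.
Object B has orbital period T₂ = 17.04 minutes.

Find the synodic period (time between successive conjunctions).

Convert to SI: T₁ = 10.39 days = 897696 s; T₂ = 17.04 minutes = 1022.4 s.
T_syn = |T₁ · T₂ / (T₁ − T₂)|.
T_syn = |897696 · 1022.4 / (897696 − 1022.4)| s ≈ 1024 s = 17.06 minutes.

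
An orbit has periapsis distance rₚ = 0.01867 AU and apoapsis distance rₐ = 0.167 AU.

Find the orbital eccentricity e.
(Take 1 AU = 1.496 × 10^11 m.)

Convert to SI: rₚ = 0.01867 AU = 2.79303e+09 m; rₐ = 0.167 AU = 2.49832e+10 m.
e = (rₐ − rₚ) / (rₐ + rₚ).
e = (2.49832e+10 − 2.79303e+09) / (2.49832e+10 + 2.79303e+09) = 2.21902e+10 / 2.77762e+10 ≈ 0.7989.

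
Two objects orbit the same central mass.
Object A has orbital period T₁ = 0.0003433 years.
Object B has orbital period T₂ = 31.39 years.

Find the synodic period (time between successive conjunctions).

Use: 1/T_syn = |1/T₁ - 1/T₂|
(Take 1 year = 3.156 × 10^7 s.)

Convert to SI: T₁ = 0.0003433 years = 10834.5 s; T₂ = 31.39 years = 9.90668e+08 s.
T_syn = |T₁ · T₂ / (T₁ − T₂)|.
T_syn = |10834.5 · 9.90668e+08 / (10834.5 − 9.90668e+08)| s ≈ 1.083e+04 s = 0.0003433 years.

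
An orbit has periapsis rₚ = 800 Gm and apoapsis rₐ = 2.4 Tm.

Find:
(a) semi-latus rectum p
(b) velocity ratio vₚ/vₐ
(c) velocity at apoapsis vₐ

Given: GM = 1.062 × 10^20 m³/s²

Convert to SI: rₚ = 800 Gm = 8e+11 m; rₐ = 2.4 Tm = 2.4e+12 m.
(a) From a = (rₚ + rₐ)/2 = 1.6e+12 m and e = (rₐ − rₚ)/(rₐ + rₚ) = 0.5, p = a(1 − e²) = 1.6e+12 · (1 − (0.5)²) ≈ 1.2e+12 m
(b) Conservation of angular momentum (rₚvₚ = rₐvₐ) gives vₚ/vₐ = rₐ/rₚ = 2.4e+12/8e+11 ≈ 3
(c) With a = (rₚ + rₐ)/2 = 1.6e+12 m, vₐ = √(GM (2/rₐ − 1/a)) = √(1.062e+20 · (2/2.4e+12 − 1/1.6e+12)) m/s ≈ 4704 m/s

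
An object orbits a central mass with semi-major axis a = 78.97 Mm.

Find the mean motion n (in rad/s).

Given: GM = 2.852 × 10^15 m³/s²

Convert to SI: a = 78.97 Mm = 7.897e+07 m.
n = √(GM / a³).
n = √(2.852e+15 / (7.897e+07)³) rad/s ≈ 7.61e-05 rad/s.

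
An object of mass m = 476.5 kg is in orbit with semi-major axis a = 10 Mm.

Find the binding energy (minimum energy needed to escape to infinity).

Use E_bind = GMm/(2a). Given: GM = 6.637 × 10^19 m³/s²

Convert to SI: a = 10 Mm = 1e+07 m.
Total orbital energy is E = −GMm/(2a); binding energy is E_bind = −E = GMm/(2a).
E_bind = 6.637e+19 · 476.5 / (2 · 1e+07) J ≈ 1.581e+15 J = 1.581 PJ.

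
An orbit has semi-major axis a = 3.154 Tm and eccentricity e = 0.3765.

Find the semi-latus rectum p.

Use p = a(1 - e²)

Convert to SI: a = 3.154 Tm = 3.154e+12 m.
p = a (1 − e²).
p = 3.154e+12 · (1 − (0.3765)²) = 3.154e+12 · 0.858248 ≈ 2.707e+12 m = 2.707 Tm.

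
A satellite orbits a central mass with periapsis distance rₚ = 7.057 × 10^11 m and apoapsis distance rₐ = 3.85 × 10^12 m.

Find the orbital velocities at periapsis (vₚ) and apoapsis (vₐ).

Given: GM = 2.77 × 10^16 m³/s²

Use the vis-viva equation v² = GM(2/r − 1/a) with a = (rₚ + rₐ)/2 = (7.057e+11 + 3.85e+12)/2 = 2.27785e+12 m.
vₚ = √(GM · (2/rₚ − 1/a)) = √(2.77e+16 · (2/7.057e+11 − 1/2.27785e+12)) m/s ≈ 257.6 m/s = 257.6 m/s.
vₐ = √(GM · (2/rₐ − 1/a)) = √(2.77e+16 · (2/3.85e+12 − 1/2.27785e+12)) m/s ≈ 47.21 m/s = 47.21 m/s.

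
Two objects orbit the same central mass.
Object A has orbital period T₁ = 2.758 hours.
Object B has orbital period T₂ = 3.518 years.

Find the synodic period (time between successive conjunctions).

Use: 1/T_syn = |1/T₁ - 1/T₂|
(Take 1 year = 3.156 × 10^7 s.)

Convert to SI: T₁ = 2.758 hours = 9928.8 s; T₂ = 3.518 years = 1.11028e+08 s.
T_syn = |T₁ · T₂ / (T₁ − T₂)|.
T_syn = |9928.8 · 1.11028e+08 / (9928.8 − 1.11028e+08)| s ≈ 9930 s = 2.758 hours.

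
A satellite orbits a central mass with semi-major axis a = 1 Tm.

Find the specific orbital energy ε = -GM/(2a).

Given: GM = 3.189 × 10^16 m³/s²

Convert to SI: a = 1 Tm = 1e+12 m.
ε = −GM / (2a).
ε = −3.189e+16 / (2 · 1e+12) J/kg ≈ -1.594e+04 J/kg = -15.95 kJ/kg.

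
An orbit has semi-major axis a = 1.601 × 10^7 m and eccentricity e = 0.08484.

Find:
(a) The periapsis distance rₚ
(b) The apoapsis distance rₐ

(a) rₚ = a(1 − e) = 1.601e+07 · (1 − 0.08484) = 1.601e+07 · 0.91516 ≈ 1.465e+07 m = 1.465 × 10^7 m.
(b) rₐ = a(1 + e) = 1.601e+07 · (1 + 0.08484) = 1.601e+07 · 1.08484 ≈ 1.737e+07 m = 1.737 × 10^7 m.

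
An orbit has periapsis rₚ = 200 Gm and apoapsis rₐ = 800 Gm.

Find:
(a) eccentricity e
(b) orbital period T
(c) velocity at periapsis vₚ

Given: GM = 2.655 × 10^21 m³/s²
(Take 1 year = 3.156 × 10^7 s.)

Convert to SI: rₚ = 200 Gm = 2e+11 m; rₐ = 800 Gm = 8e+11 m.
(a) e = (rₐ − rₚ)/(rₐ + rₚ) = (8e+11 − 2e+11)/(8e+11 + 2e+11) ≈ 0.6
(b) With a = (rₚ + rₐ)/2 = 5e+11 m, T = 2π √(a³/GM) = 2π √((5e+11)³/2.655e+21) s ≈ 4.311e+07 s
(c) With a = (rₚ + rₐ)/2 = 5e+11 m, vₚ = √(GM (2/rₚ − 1/a)) = √(2.655e+21 · (2/2e+11 − 1/5e+11)) m/s ≈ 1.457e+05 m/s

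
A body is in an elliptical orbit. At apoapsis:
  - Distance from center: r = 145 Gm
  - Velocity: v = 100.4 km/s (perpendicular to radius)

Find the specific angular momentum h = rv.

Convert to SI: r = 145 Gm = 1.45e+11 m; v = 100.4 km/s = 100400 m/s.
With v perpendicular to r, h = r · v.
h = 1.45e+11 · 100400 m²/s ≈ 1.456e+16 m²/s.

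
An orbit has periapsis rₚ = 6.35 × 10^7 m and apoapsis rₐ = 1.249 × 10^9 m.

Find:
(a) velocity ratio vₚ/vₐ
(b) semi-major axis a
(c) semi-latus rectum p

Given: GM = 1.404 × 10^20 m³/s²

(a) Conservation of angular momentum (rₚvₚ = rₐvₐ) gives vₚ/vₐ = rₐ/rₚ = 1.249e+09/6.35e+07 ≈ 19.67
(b) a = (rₚ + rₐ)/2 = (6.35e+07 + 1.249e+09)/2 ≈ 6.562e+08 m
(c) From a = (rₚ + rₐ)/2 = 6.5625e+08 m and e = (rₐ − rₚ)/(rₐ + rₚ) = 0.903238, p = a(1 − e²) = 6.5625e+08 · (1 − (0.903238)²) ≈ 1.209e+08 m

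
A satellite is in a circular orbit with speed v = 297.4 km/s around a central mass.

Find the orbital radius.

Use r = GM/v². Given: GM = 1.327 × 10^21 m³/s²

Convert to SI: v = 297.4 km/s = 297400 m/s.
For a circular orbit, v² = GM / r, so r = GM / v².
r = 1.327e+21 / (297400)² m ≈ 1.5e+10 m = 15 Gm.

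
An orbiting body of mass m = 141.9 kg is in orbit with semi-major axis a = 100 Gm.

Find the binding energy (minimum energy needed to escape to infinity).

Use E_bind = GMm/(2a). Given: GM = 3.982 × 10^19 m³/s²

Convert to SI: a = 100 Gm = 1e+11 m.
Total orbital energy is E = −GMm/(2a); binding energy is E_bind = −E = GMm/(2a).
E_bind = 3.982e+19 · 141.9 / (2 · 1e+11) J ≈ 2.825e+10 J = 28.25 GJ.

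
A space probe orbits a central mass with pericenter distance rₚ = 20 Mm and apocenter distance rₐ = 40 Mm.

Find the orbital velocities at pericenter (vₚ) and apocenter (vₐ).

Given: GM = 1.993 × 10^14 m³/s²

Convert to SI: rₚ = 20 Mm = 2e+07 m; rₐ = 40 Mm = 4e+07 m.
Use the vis-viva equation v² = GM(2/r − 1/a) with a = (rₚ + rₐ)/2 = (2e+07 + 4e+07)/2 = 3e+07 m.
vₚ = √(GM · (2/rₚ − 1/a)) = √(1.993e+14 · (2/2e+07 − 1/3e+07)) m/s ≈ 3645 m/s = 3.645 km/s.
vₐ = √(GM · (2/rₐ − 1/a)) = √(1.993e+14 · (2/4e+07 − 1/3e+07)) m/s ≈ 1823 m/s = 1.823 km/s.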